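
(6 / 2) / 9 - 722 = -2165 / 3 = -721.67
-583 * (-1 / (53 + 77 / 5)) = 2915 / 342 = 8.52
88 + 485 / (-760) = 13279 / 152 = 87.36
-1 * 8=-8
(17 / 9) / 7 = 17 / 63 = 0.27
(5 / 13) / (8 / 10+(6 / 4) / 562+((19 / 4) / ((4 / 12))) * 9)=7025 / 2357147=0.00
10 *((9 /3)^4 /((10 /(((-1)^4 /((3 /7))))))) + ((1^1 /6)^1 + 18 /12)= 572 /3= 190.67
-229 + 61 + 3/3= -167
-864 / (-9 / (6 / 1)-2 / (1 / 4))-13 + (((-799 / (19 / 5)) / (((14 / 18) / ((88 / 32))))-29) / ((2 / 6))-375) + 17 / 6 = -4167971 / 1596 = -2611.51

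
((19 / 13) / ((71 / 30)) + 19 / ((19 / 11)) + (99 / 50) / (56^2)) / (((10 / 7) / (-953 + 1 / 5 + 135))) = -6875480850153 / 1033760000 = -6650.94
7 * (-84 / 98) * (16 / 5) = -96 / 5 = -19.20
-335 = -335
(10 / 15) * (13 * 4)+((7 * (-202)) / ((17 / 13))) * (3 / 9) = -5538 / 17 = -325.76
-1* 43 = -43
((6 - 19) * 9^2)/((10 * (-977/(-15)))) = -3159/1954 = -1.62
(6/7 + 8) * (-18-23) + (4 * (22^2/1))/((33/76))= 86006/21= 4095.52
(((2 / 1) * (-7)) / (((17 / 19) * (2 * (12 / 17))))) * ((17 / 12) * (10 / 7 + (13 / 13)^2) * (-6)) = 5491 / 24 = 228.79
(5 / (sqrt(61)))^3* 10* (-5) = -6250* sqrt(61) / 3721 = -13.12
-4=-4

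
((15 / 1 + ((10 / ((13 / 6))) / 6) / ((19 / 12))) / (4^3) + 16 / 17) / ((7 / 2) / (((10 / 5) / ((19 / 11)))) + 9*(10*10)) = 3497483 / 2669421872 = 0.00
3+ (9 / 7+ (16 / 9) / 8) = 284 / 63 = 4.51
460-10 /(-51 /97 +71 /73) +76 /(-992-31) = 708118013 /1618386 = 437.55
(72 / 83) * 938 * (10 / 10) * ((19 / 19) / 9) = 7504 / 83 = 90.41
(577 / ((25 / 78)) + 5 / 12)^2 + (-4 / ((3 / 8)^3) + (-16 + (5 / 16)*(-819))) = 437672246651 / 135000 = 3242016.64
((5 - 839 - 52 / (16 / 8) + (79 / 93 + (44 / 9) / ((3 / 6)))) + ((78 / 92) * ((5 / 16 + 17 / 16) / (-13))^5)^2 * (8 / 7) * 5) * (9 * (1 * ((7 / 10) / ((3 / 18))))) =-230581355061957823204368027 / 7181812434430746165248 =-32106.29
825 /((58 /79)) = 1123.71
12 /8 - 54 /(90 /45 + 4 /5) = -249 /14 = -17.79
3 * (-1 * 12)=-36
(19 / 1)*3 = 57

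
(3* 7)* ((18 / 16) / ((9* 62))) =21 / 496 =0.04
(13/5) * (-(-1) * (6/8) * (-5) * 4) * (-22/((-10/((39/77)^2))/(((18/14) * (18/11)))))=-9609678/207515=-46.31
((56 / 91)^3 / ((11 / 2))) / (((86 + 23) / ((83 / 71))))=84992 / 187028413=0.00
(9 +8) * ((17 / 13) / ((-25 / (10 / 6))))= -1.48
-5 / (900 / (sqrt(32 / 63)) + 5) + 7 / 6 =893023 / 765438 - 135 * sqrt(14) / 127573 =1.16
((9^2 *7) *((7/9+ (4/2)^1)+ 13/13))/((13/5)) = 10710/13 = 823.85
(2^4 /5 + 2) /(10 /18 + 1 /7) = 819 /110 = 7.45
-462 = -462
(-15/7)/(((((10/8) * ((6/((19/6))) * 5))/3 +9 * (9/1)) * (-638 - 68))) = 95/2658796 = 0.00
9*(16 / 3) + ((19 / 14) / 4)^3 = 8436427 / 175616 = 48.04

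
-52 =-52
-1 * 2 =-2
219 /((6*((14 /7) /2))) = 36.50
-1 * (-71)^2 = -5041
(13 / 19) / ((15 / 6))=26 / 95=0.27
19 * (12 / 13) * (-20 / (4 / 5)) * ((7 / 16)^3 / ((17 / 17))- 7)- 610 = 32248505 / 13312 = 2422.51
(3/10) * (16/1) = 24/5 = 4.80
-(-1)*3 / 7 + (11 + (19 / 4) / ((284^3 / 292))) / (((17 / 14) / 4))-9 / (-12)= 12748141961 / 340731272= 37.41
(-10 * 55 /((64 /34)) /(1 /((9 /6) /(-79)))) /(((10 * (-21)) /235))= -219725 /35392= -6.21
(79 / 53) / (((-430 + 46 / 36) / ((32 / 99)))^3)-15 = -486284788844131261 / 32418985921561459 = -15.00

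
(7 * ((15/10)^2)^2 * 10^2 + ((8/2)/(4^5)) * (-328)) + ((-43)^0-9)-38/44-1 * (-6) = 1245941/352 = 3539.61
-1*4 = -4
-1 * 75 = -75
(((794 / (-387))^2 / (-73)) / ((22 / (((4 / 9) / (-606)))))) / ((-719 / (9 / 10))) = -315218 / 131002323507495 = -0.00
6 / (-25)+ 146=145.76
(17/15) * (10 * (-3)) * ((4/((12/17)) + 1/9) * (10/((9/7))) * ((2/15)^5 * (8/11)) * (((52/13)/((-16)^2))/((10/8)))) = -0.00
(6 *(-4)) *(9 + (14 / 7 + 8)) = -456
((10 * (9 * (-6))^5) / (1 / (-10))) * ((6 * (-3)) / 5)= -165299408640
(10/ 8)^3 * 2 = 125/ 32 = 3.91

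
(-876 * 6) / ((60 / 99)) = -43362 / 5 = -8672.40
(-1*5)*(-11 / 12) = 55 / 12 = 4.58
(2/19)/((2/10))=10/19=0.53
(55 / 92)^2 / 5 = 605 / 8464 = 0.07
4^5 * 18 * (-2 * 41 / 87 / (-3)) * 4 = 671744 / 29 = 23163.59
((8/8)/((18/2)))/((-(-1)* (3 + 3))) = 1/54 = 0.02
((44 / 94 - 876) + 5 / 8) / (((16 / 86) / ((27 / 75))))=-1692.94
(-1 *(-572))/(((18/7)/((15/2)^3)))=375375/4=93843.75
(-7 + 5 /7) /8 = -11 /14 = -0.79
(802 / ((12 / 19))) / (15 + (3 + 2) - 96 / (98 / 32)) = -373331 / 3336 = -111.91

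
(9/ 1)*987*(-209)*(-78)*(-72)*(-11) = 114690047472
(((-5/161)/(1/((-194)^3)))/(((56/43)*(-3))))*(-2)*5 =1962246950/3381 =580374.73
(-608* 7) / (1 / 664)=-2825984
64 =64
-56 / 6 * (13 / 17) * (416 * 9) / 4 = -113568 / 17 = -6680.47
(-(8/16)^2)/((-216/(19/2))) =19/1728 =0.01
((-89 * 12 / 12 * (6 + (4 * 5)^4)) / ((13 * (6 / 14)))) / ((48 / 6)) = -49841869 / 156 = -319499.16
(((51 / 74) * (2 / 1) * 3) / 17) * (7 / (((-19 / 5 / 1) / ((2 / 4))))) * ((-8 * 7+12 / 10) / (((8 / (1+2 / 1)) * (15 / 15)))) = 25893 / 5624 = 4.60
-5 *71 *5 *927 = -1645425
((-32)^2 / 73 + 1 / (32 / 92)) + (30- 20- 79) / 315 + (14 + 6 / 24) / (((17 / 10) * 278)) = 2421772399 / 144899160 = 16.71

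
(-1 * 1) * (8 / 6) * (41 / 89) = -164 / 267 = -0.61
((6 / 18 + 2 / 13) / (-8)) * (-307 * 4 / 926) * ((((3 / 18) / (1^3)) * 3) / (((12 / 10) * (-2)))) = -29165 / 1733472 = -0.02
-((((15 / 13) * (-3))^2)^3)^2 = -68952523554931640625 / 23298085122481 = -2959579.00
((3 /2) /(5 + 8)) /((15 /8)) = 4 /65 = 0.06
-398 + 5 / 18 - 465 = -15529 / 18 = -862.72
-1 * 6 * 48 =-288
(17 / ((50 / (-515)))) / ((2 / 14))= -12257 / 10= -1225.70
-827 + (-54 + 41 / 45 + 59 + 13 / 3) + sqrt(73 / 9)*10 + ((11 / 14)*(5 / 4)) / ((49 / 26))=-50394313 / 61740 + 10*sqrt(73) / 3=-787.75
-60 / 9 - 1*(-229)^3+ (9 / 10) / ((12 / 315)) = 288216143 / 24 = 12009005.96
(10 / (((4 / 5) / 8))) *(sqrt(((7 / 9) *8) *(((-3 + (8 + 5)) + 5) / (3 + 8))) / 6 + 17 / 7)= 291.41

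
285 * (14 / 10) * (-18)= -7182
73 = 73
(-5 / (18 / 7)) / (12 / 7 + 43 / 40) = -4900 / 7029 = -0.70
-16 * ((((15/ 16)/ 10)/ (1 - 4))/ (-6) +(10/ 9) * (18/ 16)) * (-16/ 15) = 964/ 45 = 21.42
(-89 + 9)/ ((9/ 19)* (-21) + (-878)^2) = -1520/ 14646607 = -0.00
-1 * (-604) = 604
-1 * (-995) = 995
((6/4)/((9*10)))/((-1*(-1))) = 1/60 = 0.02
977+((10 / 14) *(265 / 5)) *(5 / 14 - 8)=67391 / 98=687.66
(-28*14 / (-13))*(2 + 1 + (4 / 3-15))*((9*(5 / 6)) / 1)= -31360 / 13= -2412.31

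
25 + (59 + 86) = 170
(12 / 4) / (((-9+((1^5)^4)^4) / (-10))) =15 / 4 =3.75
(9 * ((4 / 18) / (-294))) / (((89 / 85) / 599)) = -3.89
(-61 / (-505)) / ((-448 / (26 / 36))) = -793 / 4072320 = -0.00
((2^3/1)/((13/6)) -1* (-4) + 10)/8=115/52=2.21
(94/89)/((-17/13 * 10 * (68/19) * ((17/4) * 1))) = -11609/2186285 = -0.01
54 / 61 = 0.89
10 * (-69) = -690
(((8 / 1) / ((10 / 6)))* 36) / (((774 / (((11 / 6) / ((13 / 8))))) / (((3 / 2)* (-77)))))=-81312 / 2795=-29.09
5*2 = 10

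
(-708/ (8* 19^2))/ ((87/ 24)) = -708/ 10469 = -0.07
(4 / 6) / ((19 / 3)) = 0.11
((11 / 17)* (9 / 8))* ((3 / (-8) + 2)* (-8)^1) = -1287 / 136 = -9.46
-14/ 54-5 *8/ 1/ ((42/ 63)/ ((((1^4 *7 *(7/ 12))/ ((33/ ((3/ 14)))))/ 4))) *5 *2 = -5033/ 1188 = -4.24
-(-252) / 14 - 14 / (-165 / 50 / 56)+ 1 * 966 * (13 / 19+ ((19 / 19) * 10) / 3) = 2593600 / 627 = 4136.52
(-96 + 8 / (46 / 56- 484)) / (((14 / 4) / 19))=-49362304 / 94703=-521.23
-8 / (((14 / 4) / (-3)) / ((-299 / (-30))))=2392 / 35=68.34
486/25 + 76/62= 16016/775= 20.67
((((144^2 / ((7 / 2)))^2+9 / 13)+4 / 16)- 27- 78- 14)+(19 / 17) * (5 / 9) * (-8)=13683689532941 / 389844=35100423.59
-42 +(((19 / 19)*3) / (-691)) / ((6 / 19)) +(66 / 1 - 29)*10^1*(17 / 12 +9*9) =63127313 / 2073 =30452.15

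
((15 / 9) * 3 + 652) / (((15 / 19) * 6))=1387 / 10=138.70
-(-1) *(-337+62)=-275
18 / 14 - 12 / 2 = -33 / 7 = -4.71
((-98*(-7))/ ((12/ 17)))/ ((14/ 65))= 54145/ 12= 4512.08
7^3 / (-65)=-343 / 65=-5.28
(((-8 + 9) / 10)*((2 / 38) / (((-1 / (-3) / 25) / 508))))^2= 14516100 / 361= 40210.80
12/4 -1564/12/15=-256/45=-5.69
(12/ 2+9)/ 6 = 5/ 2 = 2.50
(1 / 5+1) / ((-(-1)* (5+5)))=3 / 25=0.12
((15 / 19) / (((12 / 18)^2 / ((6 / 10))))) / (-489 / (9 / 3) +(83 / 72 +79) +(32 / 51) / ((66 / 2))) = -30294 / 2354309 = -0.01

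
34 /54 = 17 /27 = 0.63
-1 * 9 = -9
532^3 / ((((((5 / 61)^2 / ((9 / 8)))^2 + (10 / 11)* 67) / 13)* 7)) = 1724833814017650336 / 375707115535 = 4590900.05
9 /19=0.47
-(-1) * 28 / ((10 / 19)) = 266 / 5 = 53.20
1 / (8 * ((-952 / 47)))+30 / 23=227399 / 175168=1.30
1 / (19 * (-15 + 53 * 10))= 1 / 9785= 0.00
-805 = -805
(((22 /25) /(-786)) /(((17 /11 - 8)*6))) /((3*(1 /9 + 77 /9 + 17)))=0.00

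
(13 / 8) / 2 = 13 / 16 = 0.81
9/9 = 1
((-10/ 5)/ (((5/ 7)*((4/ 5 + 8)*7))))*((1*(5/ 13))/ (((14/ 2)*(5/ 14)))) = -1/ 143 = -0.01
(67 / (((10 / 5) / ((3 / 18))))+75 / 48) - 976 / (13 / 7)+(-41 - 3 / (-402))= -559.39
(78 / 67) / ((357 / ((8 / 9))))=208 / 71757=0.00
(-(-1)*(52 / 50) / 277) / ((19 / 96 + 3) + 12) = 2496 / 10103575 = 0.00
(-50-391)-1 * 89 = -530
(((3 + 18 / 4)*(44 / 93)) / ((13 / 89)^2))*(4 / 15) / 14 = 348524 / 110019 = 3.17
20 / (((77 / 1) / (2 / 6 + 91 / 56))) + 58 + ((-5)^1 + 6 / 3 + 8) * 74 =197971 / 462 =428.51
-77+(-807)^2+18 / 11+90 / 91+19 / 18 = 11732883419 / 18018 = 651175.68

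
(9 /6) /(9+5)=3 /28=0.11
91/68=1.34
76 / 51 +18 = 994 / 51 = 19.49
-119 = -119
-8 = -8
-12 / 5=-2.40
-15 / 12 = -5 / 4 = -1.25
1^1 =1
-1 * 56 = -56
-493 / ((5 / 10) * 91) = -986 / 91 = -10.84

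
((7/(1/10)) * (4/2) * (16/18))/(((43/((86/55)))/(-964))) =-431872/99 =-4362.34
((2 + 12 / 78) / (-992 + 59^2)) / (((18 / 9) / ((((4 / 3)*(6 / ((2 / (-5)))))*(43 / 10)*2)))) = -2408 / 32357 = -0.07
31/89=0.35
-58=-58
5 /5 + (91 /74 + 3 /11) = 2037 /814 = 2.50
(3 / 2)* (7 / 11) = 21 / 22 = 0.95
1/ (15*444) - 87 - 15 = -679319/ 6660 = -102.00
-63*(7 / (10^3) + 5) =-315441 / 1000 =-315.44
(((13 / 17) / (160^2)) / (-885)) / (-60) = 13 / 23109120000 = 0.00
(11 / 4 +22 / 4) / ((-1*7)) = -33 / 28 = -1.18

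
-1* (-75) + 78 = 153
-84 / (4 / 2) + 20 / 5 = -38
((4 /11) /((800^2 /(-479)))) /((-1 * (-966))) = -479 /1700160000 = -0.00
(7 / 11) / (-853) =-0.00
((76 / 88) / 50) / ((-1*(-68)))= 19 / 74800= 0.00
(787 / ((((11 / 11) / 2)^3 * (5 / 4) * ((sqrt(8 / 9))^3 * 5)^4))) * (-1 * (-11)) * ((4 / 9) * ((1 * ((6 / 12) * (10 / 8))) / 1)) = 511187193 / 10240000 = 49.92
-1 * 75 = -75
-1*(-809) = 809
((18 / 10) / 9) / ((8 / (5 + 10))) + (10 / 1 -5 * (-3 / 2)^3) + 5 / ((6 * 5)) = 329 / 12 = 27.42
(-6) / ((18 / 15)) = -5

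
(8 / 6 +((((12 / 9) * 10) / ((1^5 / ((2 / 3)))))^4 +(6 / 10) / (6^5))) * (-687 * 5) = -1501094945269 / 69984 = -21449116.16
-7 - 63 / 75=-7.84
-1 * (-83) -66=17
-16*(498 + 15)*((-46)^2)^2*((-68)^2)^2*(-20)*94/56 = 184659726330059489280/7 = 26379960904294212754.29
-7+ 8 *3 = 17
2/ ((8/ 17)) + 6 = 41/ 4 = 10.25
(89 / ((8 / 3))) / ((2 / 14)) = 1869 / 8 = 233.62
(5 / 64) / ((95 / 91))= 91 / 1216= 0.07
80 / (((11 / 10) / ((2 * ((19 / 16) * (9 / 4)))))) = 388.64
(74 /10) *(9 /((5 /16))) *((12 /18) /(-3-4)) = -20.30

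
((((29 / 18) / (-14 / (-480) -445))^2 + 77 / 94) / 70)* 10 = 7903614666757 / 67538898995778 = 0.12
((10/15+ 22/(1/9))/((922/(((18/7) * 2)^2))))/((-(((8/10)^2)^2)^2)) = -1571484375/46262272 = -33.97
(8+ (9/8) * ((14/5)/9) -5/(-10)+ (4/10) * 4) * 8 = 418/5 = 83.60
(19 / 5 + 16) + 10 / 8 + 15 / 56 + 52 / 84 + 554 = 483787 / 840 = 575.94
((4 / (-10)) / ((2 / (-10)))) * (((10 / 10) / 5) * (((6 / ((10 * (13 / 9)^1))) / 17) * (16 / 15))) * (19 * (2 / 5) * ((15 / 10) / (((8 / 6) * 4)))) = 0.02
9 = 9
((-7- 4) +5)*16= -96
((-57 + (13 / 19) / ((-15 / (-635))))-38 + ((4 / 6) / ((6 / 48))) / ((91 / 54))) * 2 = -652216 / 5187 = -125.74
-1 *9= -9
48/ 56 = 6/ 7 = 0.86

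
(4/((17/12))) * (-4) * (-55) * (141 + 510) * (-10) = -68745600/17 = -4043858.82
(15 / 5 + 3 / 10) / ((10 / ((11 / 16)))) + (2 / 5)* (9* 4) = 23403 / 1600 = 14.63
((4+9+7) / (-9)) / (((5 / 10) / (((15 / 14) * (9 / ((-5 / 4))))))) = 240 / 7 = 34.29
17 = 17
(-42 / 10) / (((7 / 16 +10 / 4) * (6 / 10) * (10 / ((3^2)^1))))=-504 / 235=-2.14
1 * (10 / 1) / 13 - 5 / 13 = 5 / 13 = 0.38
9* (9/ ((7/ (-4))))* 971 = -314604/ 7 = -44943.43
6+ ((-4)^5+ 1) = -1017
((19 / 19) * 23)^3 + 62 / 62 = 12168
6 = 6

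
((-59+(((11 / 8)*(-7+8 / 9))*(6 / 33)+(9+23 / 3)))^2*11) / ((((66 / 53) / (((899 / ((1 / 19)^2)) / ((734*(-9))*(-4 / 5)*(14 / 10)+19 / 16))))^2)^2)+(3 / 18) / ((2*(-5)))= 436480964830791673164193822435360736083807583 / 13406740962631331167055154971545020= 32556828393.07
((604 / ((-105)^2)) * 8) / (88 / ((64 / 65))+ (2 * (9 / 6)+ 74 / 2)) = 38656 / 11410875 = 0.00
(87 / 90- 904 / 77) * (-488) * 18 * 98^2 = 49988227296 / 55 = 908876859.93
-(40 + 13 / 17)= -693 / 17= -40.76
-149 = -149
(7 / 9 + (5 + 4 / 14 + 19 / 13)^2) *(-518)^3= -9788800444808 / 1521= -6435766235.90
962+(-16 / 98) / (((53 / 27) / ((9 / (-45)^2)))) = 62457826 / 64925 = 962.00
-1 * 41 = -41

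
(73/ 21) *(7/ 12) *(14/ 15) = 511/ 270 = 1.89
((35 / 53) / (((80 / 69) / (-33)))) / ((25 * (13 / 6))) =-47817 / 137800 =-0.35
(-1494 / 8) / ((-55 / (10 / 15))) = 249 / 110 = 2.26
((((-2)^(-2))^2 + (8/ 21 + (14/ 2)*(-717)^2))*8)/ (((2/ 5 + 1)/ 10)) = 30228436925/ 147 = 205635625.34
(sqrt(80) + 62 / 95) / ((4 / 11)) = 341 / 190 + 11*sqrt(5) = 26.39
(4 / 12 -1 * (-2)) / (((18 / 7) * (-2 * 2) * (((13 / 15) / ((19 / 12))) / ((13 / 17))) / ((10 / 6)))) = -23275 / 44064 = -0.53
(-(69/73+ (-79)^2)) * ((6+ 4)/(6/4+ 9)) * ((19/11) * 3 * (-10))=308044.05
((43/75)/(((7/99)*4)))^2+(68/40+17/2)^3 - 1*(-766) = 897345481/490000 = 1831.32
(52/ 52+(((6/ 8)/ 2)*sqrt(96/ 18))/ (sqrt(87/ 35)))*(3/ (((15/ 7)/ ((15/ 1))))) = 21*sqrt(1015)/ 58+21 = 32.54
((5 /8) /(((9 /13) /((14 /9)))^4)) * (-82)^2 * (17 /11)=78386666419880 /473513931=165542.47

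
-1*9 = -9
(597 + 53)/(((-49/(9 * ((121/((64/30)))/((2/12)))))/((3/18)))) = -5308875/784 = -6771.52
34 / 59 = 0.58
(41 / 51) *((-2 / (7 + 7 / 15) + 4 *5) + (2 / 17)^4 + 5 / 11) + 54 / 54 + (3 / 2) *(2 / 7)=6618679373 / 374842248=17.66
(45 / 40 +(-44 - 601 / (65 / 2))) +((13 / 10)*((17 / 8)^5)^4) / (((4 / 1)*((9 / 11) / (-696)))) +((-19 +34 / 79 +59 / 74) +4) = -640449165458176277414663174745181 / 657147963803333673615360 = -974588982.60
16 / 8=2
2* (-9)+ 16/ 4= -14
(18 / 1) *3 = 54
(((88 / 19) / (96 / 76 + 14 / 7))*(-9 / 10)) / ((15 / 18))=-1188 / 775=-1.53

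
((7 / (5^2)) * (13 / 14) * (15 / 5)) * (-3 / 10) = -117 / 500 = -0.23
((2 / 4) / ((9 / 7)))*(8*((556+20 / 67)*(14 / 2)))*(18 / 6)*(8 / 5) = 19480832 / 335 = 58151.74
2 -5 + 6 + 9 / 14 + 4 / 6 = 4.31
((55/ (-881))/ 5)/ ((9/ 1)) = -11/ 7929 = -0.00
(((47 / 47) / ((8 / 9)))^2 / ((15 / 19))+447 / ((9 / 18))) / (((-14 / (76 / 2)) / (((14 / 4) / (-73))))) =5445267 / 46720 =116.55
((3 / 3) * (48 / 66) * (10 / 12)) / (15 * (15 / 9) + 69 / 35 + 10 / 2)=700 / 36927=0.02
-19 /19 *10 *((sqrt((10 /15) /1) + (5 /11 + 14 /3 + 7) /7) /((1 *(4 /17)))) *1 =-17000 /231- 85 *sqrt(6) /6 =-108.29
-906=-906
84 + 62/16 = 703/8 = 87.88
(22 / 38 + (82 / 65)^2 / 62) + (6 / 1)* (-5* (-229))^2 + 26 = 19575177135003 / 2488525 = 7866176.60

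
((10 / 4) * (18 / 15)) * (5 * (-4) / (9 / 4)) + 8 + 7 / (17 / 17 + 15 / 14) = -1330 / 87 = -15.29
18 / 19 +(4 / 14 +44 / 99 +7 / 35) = 1.88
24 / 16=3 / 2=1.50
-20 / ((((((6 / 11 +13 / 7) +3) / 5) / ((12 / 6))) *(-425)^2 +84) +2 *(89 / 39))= -30030 / 146655979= -0.00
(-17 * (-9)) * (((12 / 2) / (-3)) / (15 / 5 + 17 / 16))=-4896 / 65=-75.32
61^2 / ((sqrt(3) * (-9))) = -3721 * sqrt(3) / 27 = -238.70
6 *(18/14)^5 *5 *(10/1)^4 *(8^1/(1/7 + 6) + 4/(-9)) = 653475600000/722701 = 904212.95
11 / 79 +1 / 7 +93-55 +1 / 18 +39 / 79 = 38.83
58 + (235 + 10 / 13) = 3819 / 13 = 293.77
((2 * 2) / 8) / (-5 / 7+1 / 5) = -35 / 36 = -0.97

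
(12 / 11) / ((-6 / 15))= -30 / 11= -2.73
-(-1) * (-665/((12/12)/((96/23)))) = -63840/23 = -2775.65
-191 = -191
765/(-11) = -765/11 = -69.55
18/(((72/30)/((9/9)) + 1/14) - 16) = -1260/947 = -1.33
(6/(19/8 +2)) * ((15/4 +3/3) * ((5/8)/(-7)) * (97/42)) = -1.34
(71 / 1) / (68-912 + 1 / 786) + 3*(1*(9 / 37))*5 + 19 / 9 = 5.68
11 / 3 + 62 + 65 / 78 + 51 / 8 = 72.88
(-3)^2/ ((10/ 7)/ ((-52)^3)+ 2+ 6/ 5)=22145760/ 7874023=2.81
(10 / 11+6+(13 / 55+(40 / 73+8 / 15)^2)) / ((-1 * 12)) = -109663781 / 158271300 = -0.69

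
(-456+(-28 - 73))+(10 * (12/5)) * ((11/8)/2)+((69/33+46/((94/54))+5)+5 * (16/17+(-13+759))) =56736903/17578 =3227.72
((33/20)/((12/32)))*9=198/5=39.60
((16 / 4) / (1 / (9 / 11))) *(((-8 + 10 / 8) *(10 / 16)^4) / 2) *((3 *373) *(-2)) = 169948125 / 45056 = 3771.93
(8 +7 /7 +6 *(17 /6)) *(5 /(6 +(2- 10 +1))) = -130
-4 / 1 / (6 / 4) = -8 / 3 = -2.67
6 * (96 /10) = 288 /5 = 57.60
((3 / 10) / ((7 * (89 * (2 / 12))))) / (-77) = -9 / 239855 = -0.00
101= 101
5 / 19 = 0.26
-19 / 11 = -1.73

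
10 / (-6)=-1.67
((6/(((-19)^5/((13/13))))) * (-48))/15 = 96/12380495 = 0.00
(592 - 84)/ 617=508/ 617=0.82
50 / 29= 1.72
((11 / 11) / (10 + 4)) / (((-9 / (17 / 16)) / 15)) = -85 / 672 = -0.13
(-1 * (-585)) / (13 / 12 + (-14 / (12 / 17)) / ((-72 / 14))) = 126360 / 1067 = 118.43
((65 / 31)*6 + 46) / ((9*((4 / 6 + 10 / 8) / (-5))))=-36320 / 2139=-16.98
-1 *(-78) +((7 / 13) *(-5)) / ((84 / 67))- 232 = -24359 / 156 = -156.15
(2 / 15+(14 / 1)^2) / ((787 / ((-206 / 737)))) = -0.07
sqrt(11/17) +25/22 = sqrt(187)/17 +25/22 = 1.94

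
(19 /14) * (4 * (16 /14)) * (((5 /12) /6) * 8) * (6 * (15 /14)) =7600 /343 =22.16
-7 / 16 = -0.44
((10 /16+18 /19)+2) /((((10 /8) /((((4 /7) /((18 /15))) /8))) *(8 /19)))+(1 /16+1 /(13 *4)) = 0.49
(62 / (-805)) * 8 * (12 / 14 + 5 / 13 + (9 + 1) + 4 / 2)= -119536 / 14651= -8.16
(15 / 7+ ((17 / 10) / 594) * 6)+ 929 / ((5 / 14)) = 3608257 / 1386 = 2603.36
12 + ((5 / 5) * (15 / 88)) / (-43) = 45393 / 3784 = 12.00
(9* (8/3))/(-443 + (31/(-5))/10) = -0.05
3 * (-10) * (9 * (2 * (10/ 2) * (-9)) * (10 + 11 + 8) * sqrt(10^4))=70470000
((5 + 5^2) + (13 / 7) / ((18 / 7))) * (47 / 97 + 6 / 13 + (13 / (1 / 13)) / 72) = 165349765 / 1634256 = 101.18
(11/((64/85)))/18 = 0.81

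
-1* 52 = -52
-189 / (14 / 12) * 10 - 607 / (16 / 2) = -13567 / 8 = -1695.88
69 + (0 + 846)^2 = 715785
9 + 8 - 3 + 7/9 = 133/9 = 14.78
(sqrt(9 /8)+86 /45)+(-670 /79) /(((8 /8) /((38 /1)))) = -1138906 /3555+3*sqrt(2) /4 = -319.31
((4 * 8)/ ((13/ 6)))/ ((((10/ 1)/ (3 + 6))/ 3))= 2592/ 65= 39.88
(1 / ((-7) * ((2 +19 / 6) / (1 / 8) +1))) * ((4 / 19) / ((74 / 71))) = -426 / 624967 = -0.00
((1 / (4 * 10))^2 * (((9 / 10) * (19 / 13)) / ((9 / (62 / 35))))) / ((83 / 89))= 52421 / 302120000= 0.00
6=6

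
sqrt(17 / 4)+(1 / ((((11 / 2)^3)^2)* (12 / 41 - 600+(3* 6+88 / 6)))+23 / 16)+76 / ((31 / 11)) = 30.47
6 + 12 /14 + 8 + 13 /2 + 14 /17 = 5279 /238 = 22.18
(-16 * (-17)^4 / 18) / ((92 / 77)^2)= -495196009 / 9522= -52005.46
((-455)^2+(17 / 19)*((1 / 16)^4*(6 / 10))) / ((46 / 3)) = 13501.63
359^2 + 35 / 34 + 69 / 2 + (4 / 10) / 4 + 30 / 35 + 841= 154412599 / 1190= 129758.49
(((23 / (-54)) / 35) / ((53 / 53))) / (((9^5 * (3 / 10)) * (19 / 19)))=-23 / 33480783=-0.00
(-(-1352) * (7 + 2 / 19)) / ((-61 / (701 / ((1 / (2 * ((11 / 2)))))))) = -1407411720 / 1159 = -1214332.80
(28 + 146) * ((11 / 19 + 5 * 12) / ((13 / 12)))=9729.91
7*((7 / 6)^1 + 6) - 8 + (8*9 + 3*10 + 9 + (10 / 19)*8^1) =157.38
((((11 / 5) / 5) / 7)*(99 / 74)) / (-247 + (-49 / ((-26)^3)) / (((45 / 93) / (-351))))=-736164 / 2179991345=-0.00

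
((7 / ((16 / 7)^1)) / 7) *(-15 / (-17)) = 105 / 272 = 0.39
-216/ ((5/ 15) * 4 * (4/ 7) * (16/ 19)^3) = -3889053/ 8192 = -474.74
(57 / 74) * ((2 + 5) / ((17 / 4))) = 798 / 629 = 1.27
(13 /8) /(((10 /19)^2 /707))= 3317951 /800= 4147.44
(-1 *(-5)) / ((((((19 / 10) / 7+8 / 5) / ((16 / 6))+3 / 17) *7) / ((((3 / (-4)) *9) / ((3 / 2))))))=-3400 / 929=-3.66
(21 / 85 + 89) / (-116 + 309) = 0.46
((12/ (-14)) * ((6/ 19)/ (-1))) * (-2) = -72/ 133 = -0.54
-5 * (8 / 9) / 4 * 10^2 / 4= -250 / 9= -27.78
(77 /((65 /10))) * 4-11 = 473 /13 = 36.38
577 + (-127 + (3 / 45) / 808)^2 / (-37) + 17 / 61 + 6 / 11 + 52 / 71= 142.64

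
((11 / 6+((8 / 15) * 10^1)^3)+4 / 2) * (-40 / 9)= -167980 / 243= -691.28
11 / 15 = 0.73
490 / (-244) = -245 / 122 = -2.01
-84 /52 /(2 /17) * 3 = -1071 /26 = -41.19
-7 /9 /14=-0.06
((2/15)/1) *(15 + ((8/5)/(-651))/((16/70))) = 2788/1395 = 2.00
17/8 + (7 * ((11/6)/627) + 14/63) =3239/1368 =2.37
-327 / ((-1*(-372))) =-109 / 124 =-0.88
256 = 256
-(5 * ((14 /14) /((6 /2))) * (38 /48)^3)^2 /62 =-1176147025 /106635460608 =-0.01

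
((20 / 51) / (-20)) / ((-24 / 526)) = 263 / 612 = 0.43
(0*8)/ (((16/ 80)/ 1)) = 0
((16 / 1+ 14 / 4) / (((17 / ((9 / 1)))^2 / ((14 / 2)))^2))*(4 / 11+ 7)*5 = 5077918755 / 1837462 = 2763.55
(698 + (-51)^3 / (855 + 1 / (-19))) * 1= 8817943 / 16244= 542.84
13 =13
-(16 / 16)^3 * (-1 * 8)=8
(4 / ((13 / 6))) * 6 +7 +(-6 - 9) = 40 / 13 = 3.08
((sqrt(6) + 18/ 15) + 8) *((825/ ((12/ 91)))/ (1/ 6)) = 75075 *sqrt(6)/ 2 + 345345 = 437292.72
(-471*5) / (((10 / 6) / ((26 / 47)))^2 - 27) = 14327820 / 109043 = 131.40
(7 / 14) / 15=0.03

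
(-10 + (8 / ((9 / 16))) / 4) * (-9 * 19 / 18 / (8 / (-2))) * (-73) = 1117.31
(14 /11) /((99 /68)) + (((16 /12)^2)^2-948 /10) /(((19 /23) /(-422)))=43588460524 /931095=46814.19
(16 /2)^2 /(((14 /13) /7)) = 416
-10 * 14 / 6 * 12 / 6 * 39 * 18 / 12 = -2730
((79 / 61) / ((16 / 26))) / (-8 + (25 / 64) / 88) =-723008 / 2746891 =-0.26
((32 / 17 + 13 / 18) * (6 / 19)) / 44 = 797 / 42636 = 0.02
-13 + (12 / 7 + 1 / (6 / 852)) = 130.71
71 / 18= 3.94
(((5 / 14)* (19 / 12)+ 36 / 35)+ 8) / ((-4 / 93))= -249829 / 1120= -223.06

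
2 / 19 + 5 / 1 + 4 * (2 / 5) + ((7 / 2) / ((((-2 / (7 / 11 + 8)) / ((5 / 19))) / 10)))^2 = 73042683 / 45980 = 1588.58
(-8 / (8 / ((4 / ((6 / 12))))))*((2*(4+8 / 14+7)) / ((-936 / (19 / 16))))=171 / 728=0.23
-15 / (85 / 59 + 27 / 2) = -1770 / 1763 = -1.00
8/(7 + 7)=4/7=0.57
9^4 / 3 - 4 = 2183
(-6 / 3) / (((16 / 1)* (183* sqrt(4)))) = -1 / 2928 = -0.00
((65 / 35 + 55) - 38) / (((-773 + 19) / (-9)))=594 / 2639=0.23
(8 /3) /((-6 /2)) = -8 /9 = -0.89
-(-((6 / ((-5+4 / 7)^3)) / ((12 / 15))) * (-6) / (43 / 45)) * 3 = 2083725 / 1281013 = 1.63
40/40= 1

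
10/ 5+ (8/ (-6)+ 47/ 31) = 203/ 93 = 2.18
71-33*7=-160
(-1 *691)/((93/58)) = -40078/93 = -430.95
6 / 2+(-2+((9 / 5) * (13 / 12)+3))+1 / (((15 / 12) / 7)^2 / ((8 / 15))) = 34013 / 1500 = 22.68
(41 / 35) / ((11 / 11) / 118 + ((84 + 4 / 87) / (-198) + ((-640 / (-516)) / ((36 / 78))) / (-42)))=-199088538 / 81575075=-2.44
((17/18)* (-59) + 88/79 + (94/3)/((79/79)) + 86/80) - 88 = -3134087/28440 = -110.20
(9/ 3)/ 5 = 3/ 5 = 0.60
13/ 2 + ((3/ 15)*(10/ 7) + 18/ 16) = 443/ 56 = 7.91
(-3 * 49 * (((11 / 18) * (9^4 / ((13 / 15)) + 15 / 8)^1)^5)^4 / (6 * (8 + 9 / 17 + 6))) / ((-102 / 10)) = 397897661101554205911875719090118175865947819772775881898798496944064922892350894718131036623075950264426483878803658008575439453125 / 118724403782212861698628263621710156359110789884575305695232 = 3351439539182311939341969000000000000000000000000000000000000000000000000.00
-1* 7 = -7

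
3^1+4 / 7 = 25 / 7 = 3.57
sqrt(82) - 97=-87.94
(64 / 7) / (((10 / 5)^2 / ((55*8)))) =7040 / 7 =1005.71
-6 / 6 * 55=-55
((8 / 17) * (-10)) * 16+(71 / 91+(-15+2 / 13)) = -138240 / 1547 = -89.36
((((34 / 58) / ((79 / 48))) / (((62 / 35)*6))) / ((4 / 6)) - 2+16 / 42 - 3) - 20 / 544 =-934170317 / 202835976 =-4.61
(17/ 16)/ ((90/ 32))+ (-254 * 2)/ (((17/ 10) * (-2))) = 114589/ 765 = 149.79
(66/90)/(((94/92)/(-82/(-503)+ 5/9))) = 1646018/3191535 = 0.52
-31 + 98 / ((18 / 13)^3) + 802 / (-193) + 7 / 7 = 1554757 / 562788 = 2.76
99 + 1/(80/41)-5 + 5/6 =22883/240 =95.35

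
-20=-20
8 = 8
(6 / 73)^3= 216 / 389017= 0.00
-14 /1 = -14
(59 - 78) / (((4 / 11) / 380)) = -19855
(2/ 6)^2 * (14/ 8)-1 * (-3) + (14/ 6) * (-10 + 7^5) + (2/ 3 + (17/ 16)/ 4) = 22577545/ 576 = 39197.13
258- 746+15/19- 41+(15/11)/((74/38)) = -4079237/7733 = -527.51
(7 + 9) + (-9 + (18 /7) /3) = 55 /7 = 7.86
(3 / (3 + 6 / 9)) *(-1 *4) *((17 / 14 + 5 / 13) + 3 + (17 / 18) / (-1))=-11.96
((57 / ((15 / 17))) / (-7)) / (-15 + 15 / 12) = 1292 / 1925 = 0.67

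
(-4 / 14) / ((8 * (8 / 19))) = -19 / 224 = -0.08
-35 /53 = -0.66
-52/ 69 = -0.75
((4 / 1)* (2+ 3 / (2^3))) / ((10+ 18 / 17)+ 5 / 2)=323 / 461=0.70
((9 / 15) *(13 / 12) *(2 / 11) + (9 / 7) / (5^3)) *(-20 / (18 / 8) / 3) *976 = -19309184 / 51975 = -371.51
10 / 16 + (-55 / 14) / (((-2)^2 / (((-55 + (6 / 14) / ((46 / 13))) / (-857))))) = 8686485 / 15453424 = 0.56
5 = 5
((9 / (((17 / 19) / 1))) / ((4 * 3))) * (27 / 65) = 1539 / 4420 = 0.35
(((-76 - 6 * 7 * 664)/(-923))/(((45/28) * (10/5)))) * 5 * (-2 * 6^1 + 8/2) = -3131968/8307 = -377.03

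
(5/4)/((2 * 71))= 5/568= 0.01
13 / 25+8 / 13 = 369 / 325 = 1.14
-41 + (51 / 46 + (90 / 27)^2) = -11915 / 414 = -28.78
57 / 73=0.78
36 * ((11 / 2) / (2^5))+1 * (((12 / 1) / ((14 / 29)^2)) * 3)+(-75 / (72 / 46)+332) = 1046029 / 2352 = 444.74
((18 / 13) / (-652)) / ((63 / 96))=-48 / 14833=-0.00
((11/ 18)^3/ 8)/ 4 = 1331/ 186624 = 0.01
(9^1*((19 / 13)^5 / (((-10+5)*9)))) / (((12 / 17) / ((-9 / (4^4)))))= 126281049 / 1901020160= 0.07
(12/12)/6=0.17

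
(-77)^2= 5929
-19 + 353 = 334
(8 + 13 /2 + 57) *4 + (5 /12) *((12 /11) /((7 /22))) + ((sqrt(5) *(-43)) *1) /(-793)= 43 *sqrt(5) /793 + 2012 /7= 287.55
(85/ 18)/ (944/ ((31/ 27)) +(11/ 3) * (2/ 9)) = 7905/ 1377716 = 0.01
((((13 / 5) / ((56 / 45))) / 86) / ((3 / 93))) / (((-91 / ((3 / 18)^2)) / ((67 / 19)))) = -2077 / 2562112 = -0.00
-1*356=-356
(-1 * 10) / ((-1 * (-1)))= -10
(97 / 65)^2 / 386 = 9409 / 1630850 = 0.01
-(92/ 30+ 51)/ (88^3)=-811/ 10222080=-0.00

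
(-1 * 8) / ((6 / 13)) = -52 / 3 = -17.33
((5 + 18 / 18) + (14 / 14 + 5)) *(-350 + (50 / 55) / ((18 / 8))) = -138440 / 33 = -4195.15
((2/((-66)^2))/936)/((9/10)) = 5/9173736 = 0.00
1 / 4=0.25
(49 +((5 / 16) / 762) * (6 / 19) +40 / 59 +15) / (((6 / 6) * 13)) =147328423 / 29612336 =4.98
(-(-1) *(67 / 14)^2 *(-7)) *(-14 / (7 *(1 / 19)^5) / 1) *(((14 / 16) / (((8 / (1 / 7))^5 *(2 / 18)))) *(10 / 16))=500184378495 / 70493667328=7.10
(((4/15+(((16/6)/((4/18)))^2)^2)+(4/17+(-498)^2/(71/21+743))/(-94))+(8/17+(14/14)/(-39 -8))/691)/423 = 49.01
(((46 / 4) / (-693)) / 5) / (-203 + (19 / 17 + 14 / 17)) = 391 / 23686740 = 0.00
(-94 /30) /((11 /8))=-2.28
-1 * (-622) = 622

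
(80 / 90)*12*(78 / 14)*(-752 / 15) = -312832 / 105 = -2979.35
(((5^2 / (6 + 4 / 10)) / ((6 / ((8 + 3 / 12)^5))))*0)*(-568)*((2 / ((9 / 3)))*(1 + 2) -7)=0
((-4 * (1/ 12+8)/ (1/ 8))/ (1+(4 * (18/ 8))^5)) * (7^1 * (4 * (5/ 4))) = -2716/ 17715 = -0.15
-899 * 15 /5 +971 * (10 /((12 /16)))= 30749 /3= 10249.67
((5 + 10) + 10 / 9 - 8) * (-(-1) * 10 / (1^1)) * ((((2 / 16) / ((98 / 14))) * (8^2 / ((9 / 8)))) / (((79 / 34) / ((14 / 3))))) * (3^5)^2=772001280 / 79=9772168.10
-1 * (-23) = 23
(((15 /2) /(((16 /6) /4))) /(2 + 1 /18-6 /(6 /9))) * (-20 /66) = 27 /55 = 0.49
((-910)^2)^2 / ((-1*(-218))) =342874805000 / 109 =3145640412.84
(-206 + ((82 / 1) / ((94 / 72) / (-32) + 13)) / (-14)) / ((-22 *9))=980675 / 940527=1.04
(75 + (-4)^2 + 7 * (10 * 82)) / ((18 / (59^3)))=1197564949 / 18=66531386.06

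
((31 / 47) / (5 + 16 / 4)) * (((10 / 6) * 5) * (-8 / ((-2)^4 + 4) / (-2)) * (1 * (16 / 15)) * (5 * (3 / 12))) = 620 / 3807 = 0.16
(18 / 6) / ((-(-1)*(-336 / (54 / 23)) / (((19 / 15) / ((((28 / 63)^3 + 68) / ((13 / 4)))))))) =-1620567 / 1278623360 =-0.00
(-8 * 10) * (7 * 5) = -2800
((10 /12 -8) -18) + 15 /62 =-2318 /93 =-24.92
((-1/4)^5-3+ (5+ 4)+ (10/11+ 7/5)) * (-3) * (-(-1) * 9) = -12633651/56320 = -224.32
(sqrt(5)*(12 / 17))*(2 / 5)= 0.63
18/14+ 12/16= 57/28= 2.04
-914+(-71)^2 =4127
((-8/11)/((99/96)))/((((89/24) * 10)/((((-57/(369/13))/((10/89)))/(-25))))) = -126464/9301875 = -0.01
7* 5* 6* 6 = 1260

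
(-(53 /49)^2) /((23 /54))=-151686 /55223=-2.75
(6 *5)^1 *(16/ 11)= 480/ 11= 43.64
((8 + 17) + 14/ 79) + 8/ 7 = 14555/ 553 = 26.32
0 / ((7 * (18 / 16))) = 0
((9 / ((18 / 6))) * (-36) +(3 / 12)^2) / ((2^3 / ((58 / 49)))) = -50083 / 3136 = -15.97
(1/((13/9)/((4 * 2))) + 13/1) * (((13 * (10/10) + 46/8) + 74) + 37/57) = 5132095/2964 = 1731.48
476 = 476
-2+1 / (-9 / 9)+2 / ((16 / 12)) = -3 / 2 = -1.50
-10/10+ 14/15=-0.07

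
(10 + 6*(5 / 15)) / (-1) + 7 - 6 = -11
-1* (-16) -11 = 5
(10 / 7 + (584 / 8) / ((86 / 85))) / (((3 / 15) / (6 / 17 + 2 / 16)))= 14395875 / 81872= 175.83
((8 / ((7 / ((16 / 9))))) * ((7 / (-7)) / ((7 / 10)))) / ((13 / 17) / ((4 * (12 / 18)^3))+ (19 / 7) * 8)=-139264 / 1072827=-0.13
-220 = -220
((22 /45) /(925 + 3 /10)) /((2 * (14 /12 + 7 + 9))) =44 /2859177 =0.00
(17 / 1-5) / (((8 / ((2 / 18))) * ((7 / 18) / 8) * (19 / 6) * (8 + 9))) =144 / 2261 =0.06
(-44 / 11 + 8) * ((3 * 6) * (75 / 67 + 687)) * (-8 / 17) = -1562112 / 67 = -23315.10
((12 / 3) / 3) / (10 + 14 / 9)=3 / 26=0.12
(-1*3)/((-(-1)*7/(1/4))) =-3/28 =-0.11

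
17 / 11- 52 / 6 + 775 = 25340 / 33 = 767.88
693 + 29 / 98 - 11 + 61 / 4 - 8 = 135151 / 196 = 689.55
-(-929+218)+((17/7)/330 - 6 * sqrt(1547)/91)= 1642427/2310 - 6 * sqrt(1547)/91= 708.41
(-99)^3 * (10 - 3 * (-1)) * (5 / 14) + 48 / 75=-1576735651 / 350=-4504959.00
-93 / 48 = -31 / 16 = -1.94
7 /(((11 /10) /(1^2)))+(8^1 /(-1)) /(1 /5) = -33.64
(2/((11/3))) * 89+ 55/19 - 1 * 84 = -6805/209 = -32.56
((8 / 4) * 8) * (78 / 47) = 1248 / 47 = 26.55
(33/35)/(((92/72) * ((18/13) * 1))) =429/805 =0.53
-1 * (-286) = 286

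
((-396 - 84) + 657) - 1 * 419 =-242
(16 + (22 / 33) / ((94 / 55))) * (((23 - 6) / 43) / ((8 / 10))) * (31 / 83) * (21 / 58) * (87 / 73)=1.31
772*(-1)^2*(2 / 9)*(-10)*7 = -108080 / 9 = -12008.89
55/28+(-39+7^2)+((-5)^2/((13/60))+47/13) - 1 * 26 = 2939/28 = 104.96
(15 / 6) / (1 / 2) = 5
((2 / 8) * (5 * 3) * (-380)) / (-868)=1425 / 868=1.64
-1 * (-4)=4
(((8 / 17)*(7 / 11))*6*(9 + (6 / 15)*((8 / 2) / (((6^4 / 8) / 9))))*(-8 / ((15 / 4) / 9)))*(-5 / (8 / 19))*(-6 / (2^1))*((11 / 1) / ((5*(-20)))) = 2611056 / 2125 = 1228.73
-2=-2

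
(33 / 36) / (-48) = -11 / 576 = -0.02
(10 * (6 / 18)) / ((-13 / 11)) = -110 / 39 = -2.82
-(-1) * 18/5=18/5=3.60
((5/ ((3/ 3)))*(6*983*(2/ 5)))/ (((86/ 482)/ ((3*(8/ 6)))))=11371344/ 43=264449.86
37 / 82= 0.45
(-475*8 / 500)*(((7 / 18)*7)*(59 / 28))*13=-102011 / 180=-566.73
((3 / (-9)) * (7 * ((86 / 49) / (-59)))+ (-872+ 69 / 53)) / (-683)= 57171575 / 44850561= 1.27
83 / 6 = 13.83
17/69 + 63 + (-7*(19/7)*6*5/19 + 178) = 14576/69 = 211.25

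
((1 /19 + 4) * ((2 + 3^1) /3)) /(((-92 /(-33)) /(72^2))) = 5488560 /437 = 12559.63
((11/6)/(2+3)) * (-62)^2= 1409.47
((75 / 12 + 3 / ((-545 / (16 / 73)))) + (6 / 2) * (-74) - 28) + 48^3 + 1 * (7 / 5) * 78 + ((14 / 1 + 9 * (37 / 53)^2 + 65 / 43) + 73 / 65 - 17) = 27602836838089199 / 249886561340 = 110461.47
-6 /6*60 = -60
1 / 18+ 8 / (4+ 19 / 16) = 2387 / 1494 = 1.60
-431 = -431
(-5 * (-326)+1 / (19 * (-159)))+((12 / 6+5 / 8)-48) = 38297209 / 24168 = 1584.62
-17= -17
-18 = -18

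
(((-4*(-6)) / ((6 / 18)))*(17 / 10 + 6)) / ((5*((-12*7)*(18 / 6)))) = -11 / 25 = -0.44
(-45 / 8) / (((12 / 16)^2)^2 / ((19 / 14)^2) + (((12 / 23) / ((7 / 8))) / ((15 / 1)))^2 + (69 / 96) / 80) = -74859848000 / 2426829787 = -30.85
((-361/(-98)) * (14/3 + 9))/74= 14801/21756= 0.68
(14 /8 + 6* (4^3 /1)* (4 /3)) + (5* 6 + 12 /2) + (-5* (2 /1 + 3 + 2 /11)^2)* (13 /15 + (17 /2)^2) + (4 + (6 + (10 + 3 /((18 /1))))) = -3356461 /363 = -9246.45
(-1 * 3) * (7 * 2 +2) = -48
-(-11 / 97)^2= -121 / 9409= -0.01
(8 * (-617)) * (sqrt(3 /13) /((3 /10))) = -49360 * sqrt(39) /39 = -7903.93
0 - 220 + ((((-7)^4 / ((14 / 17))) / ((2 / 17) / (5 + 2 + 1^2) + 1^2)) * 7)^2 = 1925926729864 / 4761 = 404521472.35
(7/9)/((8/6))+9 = 115/12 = 9.58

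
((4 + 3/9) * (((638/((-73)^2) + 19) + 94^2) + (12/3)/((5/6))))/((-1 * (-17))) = 3068943293/1358895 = 2258.41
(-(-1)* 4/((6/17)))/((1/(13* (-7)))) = -3094/3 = -1031.33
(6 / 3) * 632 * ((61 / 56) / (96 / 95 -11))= -915610 / 6643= -137.83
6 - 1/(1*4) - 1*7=-5/4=-1.25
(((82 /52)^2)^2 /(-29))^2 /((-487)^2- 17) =7984925229121 /41649478811413471232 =0.00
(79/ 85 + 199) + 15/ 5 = 202.93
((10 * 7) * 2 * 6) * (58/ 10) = 4872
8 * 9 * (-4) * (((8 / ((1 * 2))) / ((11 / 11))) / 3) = -384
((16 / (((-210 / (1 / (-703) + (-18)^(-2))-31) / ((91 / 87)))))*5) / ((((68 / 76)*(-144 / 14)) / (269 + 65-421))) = -45870370 / 7320111957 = -0.01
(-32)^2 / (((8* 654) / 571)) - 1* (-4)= 37852 / 327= 115.76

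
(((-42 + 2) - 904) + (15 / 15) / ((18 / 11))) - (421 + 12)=-24775 / 18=-1376.39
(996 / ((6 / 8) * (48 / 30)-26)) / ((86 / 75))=-93375 / 2666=-35.02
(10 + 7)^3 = 4913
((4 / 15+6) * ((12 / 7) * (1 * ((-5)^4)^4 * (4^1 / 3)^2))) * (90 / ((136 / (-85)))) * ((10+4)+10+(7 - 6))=-28686523437500000 / 7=-4098074776785714.29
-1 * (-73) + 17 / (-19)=1370 / 19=72.11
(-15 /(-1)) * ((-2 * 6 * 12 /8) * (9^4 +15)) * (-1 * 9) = 15979680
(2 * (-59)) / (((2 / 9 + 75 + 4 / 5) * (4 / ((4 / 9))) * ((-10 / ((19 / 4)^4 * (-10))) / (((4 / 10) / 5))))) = -7.02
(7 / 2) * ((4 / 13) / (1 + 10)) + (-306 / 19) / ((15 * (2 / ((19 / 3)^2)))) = -45979 / 2145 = -21.44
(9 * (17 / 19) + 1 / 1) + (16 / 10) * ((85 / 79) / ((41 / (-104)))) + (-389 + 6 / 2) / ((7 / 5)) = -116755526 / 430787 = -271.03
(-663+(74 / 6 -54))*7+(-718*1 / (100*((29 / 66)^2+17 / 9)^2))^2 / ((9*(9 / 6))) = -772356371676617079278 / 156586335532201875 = -4932.46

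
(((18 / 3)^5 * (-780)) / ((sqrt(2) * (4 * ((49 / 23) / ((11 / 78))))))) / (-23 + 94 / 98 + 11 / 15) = 36887400 * sqrt(2) / 15661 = 3330.99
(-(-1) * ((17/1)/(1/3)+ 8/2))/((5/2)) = 22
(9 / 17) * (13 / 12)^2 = 169 / 272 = 0.62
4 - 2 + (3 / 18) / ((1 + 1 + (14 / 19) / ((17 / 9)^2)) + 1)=2.05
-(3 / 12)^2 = -1 / 16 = -0.06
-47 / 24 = -1.96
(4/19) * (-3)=-12/19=-0.63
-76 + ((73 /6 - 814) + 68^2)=22477 /6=3746.17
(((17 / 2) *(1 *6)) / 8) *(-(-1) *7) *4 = 357 / 2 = 178.50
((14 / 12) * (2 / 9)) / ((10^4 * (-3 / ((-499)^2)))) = -1743007 / 810000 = -2.15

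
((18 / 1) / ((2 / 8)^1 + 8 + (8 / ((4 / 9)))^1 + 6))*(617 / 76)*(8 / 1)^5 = 121307136 / 817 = 148478.75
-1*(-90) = 90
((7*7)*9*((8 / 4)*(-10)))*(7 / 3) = -20580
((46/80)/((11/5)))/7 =23/616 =0.04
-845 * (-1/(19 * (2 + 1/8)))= 6760/323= 20.93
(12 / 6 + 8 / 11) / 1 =30 / 11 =2.73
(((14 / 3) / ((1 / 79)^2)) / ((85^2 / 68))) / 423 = 0.65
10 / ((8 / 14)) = 35 / 2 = 17.50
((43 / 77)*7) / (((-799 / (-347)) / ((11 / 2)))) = 14921 / 1598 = 9.34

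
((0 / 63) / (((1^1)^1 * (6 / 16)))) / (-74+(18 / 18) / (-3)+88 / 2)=0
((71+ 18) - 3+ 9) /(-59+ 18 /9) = -5 /3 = -1.67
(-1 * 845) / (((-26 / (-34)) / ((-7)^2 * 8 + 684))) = -1188980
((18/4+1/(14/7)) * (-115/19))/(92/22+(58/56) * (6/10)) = -885500/140543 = -6.30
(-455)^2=207025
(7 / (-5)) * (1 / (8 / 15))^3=-4725 / 512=-9.23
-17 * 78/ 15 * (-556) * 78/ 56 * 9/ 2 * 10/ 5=21564738/ 35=616135.37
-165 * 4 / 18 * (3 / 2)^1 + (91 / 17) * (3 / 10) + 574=520.61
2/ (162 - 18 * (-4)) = 1/ 117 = 0.01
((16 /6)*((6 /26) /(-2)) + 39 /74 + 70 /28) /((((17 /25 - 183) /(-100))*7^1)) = 1635000 /7673393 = 0.21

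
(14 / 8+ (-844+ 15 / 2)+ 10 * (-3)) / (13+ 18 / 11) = -38049 / 644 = -59.08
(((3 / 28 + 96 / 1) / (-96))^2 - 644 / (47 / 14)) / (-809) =7200372433 / 30525472768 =0.24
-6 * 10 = -60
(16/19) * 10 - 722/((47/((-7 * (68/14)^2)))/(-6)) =-95095408/6251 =-15212.83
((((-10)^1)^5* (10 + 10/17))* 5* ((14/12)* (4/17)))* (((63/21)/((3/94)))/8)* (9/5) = -8883000000/289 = -30737024.22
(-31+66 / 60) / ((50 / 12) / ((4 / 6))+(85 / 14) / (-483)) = -2021838 / 421775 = -4.79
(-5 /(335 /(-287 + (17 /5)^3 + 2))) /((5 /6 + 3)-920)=-184272 /46037375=-0.00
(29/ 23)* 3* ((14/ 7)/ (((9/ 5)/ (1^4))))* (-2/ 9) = -580/ 621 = -0.93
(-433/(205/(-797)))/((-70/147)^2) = 152189541/20500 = 7423.88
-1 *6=-6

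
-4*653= -2612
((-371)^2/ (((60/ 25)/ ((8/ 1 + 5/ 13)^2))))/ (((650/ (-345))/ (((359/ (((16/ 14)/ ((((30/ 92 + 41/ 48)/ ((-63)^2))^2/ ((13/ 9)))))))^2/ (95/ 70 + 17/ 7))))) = -233935119685588006159373/ 1119062547380734495543001088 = -0.00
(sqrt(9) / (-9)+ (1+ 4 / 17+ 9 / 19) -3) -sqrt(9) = -4481 / 969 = -4.62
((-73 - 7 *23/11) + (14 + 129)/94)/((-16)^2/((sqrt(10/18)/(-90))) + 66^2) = 326491/815136792 + 474896 *sqrt(5)/373604363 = 0.00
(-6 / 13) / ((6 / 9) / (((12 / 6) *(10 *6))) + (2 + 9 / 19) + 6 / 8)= -5130 / 35893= -0.14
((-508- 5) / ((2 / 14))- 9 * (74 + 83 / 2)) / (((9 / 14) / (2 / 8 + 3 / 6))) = -21609 / 4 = -5402.25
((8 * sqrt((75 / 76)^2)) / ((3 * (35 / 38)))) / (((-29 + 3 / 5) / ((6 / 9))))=-100 / 1491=-0.07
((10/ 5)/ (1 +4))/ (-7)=-2/ 35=-0.06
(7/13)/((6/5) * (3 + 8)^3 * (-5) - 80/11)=-77/1143038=-0.00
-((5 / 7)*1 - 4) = 23 / 7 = 3.29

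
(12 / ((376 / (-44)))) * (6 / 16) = -99 / 188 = -0.53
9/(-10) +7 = 61/10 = 6.10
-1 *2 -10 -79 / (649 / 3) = -8025 / 649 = -12.37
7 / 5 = 1.40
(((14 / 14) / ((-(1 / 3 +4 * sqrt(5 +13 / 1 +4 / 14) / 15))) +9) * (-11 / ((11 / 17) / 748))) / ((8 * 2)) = -6613.44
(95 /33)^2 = 9025 /1089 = 8.29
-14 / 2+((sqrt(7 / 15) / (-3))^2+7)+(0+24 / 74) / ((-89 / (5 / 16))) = 90179 / 1778220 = 0.05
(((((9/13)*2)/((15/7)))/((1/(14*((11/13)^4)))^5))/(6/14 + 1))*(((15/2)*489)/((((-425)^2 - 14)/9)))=351118606246092852906283437361392/223112858302424744383683681715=1573.73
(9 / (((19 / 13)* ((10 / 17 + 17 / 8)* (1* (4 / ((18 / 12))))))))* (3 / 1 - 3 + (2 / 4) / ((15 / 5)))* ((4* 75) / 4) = 16575 / 1558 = 10.64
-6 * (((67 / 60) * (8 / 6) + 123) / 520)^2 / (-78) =7845601 / 1779570000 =0.00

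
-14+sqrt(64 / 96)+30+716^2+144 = 512816.82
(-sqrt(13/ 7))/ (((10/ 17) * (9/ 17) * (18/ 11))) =-3179 * sqrt(91)/ 11340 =-2.67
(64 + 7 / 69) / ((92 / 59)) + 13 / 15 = 1332293 / 31740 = 41.98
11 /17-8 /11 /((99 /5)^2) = 1182521 /1832787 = 0.65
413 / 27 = 15.30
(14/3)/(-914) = -7/1371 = -0.01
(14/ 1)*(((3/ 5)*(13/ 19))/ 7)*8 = 624/ 95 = 6.57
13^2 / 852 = 169 / 852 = 0.20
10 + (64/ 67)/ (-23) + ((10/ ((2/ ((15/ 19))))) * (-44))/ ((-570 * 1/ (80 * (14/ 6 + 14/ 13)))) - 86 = 8095220/ 1141881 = 7.09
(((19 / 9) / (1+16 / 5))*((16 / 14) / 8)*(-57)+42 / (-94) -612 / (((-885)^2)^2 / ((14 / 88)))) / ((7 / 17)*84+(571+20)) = -0.01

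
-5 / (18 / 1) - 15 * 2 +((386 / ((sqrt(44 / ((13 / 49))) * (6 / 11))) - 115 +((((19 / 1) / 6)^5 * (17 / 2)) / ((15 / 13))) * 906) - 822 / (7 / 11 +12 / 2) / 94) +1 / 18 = 193 * sqrt(143) / 42 +283483637944279 / 133397280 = 2125163.03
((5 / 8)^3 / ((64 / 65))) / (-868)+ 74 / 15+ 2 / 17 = 36632027837 / 7252869120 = 5.05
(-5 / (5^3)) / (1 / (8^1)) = -8 / 25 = -0.32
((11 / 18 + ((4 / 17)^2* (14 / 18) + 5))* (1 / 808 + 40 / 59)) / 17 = 317454509 / 1405275216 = 0.23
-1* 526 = -526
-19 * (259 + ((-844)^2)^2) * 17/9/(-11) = 163897492421065/99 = 1655530226475.40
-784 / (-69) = 784 / 69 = 11.36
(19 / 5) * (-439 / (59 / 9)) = -254.47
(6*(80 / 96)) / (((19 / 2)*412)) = 5 / 3914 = 0.00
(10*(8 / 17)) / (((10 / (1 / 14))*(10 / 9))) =18 / 595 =0.03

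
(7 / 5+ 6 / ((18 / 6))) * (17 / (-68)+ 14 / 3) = 901 / 60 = 15.02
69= 69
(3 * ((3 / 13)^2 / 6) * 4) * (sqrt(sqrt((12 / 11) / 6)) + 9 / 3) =18 * 11^(3 / 4) * 2^(1 / 4) / 1859 + 54 / 169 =0.39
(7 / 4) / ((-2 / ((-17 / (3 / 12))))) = 119 / 2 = 59.50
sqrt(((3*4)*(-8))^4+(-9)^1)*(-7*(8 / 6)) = -28*sqrt(9437183) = -86016.00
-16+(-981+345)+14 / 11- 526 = -12944 / 11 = -1176.73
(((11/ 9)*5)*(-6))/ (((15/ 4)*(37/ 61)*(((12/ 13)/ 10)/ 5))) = -872300/ 999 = -873.17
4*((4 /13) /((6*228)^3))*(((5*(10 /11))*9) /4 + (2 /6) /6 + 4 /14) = 1831 /360375207192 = 0.00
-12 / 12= -1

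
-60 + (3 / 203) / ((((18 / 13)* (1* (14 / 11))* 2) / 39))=-680221 / 11368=-59.84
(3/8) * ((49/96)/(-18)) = -0.01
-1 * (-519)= 519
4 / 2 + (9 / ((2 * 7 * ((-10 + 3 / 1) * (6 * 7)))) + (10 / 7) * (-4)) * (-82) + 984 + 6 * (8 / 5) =5022723 / 3430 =1464.35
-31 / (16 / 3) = -93 / 16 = -5.81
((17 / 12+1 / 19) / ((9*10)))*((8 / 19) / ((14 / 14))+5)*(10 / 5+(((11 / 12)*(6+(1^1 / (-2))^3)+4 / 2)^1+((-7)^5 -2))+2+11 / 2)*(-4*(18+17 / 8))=1791078107623 / 14971392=119633.37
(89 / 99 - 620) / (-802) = 61291 / 79398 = 0.77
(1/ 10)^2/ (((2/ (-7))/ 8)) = -7/ 25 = -0.28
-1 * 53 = -53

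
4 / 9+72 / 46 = 416 / 207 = 2.01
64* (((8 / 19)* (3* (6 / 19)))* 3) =27648 / 361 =76.59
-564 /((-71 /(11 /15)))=5.83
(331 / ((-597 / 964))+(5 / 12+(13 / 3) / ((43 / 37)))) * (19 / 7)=-147811279 / 102684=-1439.48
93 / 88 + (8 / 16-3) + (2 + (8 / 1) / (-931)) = 44915 / 81928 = 0.55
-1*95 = -95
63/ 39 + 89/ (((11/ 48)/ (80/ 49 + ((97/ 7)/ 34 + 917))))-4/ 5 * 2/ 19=4039053280393/ 11316305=356923.33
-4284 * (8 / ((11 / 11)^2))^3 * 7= -15353856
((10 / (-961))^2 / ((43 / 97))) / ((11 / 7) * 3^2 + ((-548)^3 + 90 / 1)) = -13580 / 9149232567425449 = -0.00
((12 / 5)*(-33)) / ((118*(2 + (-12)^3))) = 99 / 254585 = 0.00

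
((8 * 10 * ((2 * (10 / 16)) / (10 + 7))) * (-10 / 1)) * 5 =-5000 / 17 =-294.12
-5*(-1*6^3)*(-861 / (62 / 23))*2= -21387240 / 31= -689910.97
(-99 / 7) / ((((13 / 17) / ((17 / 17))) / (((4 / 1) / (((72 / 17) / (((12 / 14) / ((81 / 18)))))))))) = -6358 / 1911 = -3.33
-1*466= -466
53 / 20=2.65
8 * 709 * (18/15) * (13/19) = 442416/95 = 4657.01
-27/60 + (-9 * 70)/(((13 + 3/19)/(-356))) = 1704483/100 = 17044.83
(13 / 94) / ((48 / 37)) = 481 / 4512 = 0.11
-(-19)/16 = 19/16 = 1.19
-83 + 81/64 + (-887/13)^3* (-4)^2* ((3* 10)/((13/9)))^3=-14065724583942413879/308915776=-45532555073.98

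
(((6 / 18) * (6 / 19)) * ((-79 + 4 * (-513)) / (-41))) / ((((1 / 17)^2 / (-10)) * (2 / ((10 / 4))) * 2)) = -9882.20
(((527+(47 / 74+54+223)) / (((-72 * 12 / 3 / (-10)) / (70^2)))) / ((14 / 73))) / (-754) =-3803309125 / 4017312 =-946.73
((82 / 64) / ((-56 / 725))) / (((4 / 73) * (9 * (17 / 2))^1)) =-2169925 / 548352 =-3.96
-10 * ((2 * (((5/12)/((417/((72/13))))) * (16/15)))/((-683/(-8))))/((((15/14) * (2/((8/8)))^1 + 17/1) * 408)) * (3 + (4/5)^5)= -4658752/7907243394375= -0.00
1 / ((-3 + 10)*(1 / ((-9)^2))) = 81 / 7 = 11.57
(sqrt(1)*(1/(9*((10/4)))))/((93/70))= 28/837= 0.03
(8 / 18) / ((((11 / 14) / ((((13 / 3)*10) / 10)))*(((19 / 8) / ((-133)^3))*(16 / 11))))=-45071572 / 27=-1669317.48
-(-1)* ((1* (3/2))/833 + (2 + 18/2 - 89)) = -129945/1666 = -78.00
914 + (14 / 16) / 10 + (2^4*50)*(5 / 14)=671889 / 560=1199.80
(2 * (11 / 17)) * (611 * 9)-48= 120162 / 17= 7068.35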